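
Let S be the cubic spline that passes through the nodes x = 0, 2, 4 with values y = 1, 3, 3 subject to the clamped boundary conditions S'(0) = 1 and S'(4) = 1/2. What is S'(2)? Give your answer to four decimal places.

Write σ_i for S''(x_i). With h_i = 2, 2 and divided differences Δ_i = 1, 0, the continuity of S' gives the tridiagonal system
  2·σ_0 + 8·σ_1 + 2·σ_2 = 6(Δ_1 - Δ_0) = -6
Clamped end conditions give two more equations: 2h_0·σ_0 + h_0·σ_1 = 6(Δ_0 - S'(0)) = 0 and h_1·σ_1 + 2h_1·σ_2 = 6(S'(4) - Δ_1) = 3.
Hence σ_0 = 5/8, σ_1 = -5/4, σ_2 = 11/8.
On [2, 4], S'(x) = b_1 + 2c_1·(x - 2) + 3d_1·(x - 2)² with b_1 = Δ_1 - h_1(2σ_1 + σ_2)/6 = 3/8, c_1 = σ_1/2 = -5/8, d_1 = (σ_2 - σ_1)/(6h_1) = 7/32. So S'(2) = 3/8.

0.3750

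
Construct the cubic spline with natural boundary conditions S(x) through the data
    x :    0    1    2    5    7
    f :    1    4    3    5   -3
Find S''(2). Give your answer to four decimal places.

With m_i denoting the second derivative at x_i, h_i = 1, 1, 3, 2, and Δ_i = (y_(i+1) − y_i)/h_i = 3, -1, 2/3, -4:
  1·m_0 + 4·m_1 + 1·m_2 = 6(Δ_1 - Δ_0) = -24
  1·m_1 + 8·m_2 + 3·m_3 = 6(Δ_2 - Δ_1) = 10
  3·m_2 + 10·m_3 + 2·m_4 = 6(Δ_3 - Δ_2) = -28
Natural end conditions: m_0 = m_4 = 0.
Solving: m_0 = 0, m_1 = -944/137, m_2 = 488/137, m_3 = -530/137, m_4 = 0.

3.5620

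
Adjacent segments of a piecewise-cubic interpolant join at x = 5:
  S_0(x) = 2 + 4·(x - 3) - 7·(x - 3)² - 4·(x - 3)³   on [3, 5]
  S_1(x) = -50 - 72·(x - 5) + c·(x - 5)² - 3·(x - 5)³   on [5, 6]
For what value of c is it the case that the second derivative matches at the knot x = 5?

S_0''(x) = -14 - 24·(x - 3), so S_0''(5) = -62. On the right, S_1''(5) = 2c, so c = -31.

-31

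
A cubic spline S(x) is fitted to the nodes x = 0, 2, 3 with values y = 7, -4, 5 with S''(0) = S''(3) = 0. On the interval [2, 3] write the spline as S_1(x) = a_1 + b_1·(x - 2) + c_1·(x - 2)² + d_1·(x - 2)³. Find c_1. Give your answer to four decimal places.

With M_i denoting the second derivative at x_i, h_i = 2, 1, and Δ_i = (y_(i+1) − y_i)/h_i = -11/2, 9:
  2·M_0 + 6·M_1 + 1·M_2 = 6(Δ_1 - Δ_0) = 87
Natural end conditions: M_0 = M_2 = 0.
Solving the tridiagonal system: M_0 = 0, M_1 = 29/2, M_2 = 0.
On [2, 3], with S_1(x) = a_1 + b_1·(x - 2) + c_1·(x - 2)² + d_1·(x - 2)³: c_1 = M_1/2 = 29/4, d_1 = (M_2 - M_1)/(6h_1) = -29/12, b_1 = Δ_1 - h_1(2M_1 + M_2)/6 = 25/6.

7.2500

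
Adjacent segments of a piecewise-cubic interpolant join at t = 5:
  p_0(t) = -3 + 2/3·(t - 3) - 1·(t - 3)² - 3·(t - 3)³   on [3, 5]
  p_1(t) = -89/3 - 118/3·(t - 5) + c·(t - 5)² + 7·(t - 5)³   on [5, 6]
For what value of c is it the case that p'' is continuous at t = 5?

-19

p_0''(t) = -2 - 18·(t - 3), so p_0''(5) = -38. On the right, p_1''(5) = 2c, so c = -19.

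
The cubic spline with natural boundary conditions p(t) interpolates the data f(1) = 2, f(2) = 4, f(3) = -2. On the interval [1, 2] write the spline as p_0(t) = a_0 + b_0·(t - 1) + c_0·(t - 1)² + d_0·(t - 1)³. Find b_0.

4

With M_i denoting the second derivative at x_i, h_i = 1, 1, and Δ_i = (y_(i+1) − y_i)/h_i = 2, -6:
  1·M_0 + 4·M_1 + 1·M_2 = 6(Δ_1 - Δ_0) = -48
Natural end conditions: M_0 = M_2 = 0.
Solving: M_0 = 0, M_1 = -12, M_2 = 0.
On [1, 2], with p_0(t) = a_0 + b_0·(t - 1) + c_0·(t - 1)² + d_0·(t - 1)³: c_0 = M_0/2 = 0, d_0 = (M_1 - M_0)/(6h_0) = -2, b_0 = Δ_0 - h_0(2M_0 + M_1)/6 = 4.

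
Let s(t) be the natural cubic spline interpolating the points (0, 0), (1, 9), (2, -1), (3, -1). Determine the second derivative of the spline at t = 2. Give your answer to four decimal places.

Let σ_i = s''(x_i). Step sizes h_i = 1, 1, 1; slopes of the chords Δ_i = (y_(i+1) - y_i)/h_i = 9, -10, 0.
  1·σ_0 + 4·σ_1 + 1·σ_2 = 6(Δ_1 - Δ_0) = -114
  1·σ_1 + 4·σ_2 + 1·σ_3 = 6(Δ_2 - Δ_1) = 60
Natural end conditions: σ_0 = σ_3 = 0.
Hence σ_0 = 0, σ_1 = -172/5, σ_2 = 118/5, σ_3 = 0.

23.6000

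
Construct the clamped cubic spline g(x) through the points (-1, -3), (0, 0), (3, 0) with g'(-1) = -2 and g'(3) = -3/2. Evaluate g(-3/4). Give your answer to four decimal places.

Let M_i = g''(x_i). Step sizes h_i = 1, 3; slopes of the chords Δ_i = (y_(i+1) - y_i)/h_i = 3, 0.
  1·M_0 + 8·M_1 + 3·M_2 = 6(Δ_1 - Δ_0) = -18
Clamped end conditions give two more equations: 2h_0·M_0 + h_0·M_1 = 6(Δ_0 - g'(-1)) = 30 and h_1·M_1 + 2h_1·M_2 = 6(g'(3) - Δ_1) = -9.
Hence M_0 = 139/8, M_1 = -19/4, M_2 = 7/8.
On [-1, 0], g(x) = -3 - 2·(x + 1) + 139/16·(x + 1)² - 59/16·(x + 1)³.
With (x + 1) = 1/4: g(-3/4) = -3087/1024.

-3.0146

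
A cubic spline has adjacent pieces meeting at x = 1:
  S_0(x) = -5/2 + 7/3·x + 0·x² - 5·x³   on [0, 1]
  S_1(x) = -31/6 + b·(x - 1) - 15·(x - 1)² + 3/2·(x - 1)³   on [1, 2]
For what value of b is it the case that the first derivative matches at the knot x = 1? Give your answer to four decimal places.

-12.6667

S_0'(x) = 7/3 + 0·x - 15·x², so S_0'(1) = -38/3. On the right, S_1'(1) = b, so b = -38/3.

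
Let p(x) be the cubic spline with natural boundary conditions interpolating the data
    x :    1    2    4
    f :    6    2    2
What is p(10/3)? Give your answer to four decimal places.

1.2099

Let m_i = p''(x_i). Step sizes h_i = 1, 2; slopes of the chords Δ_i = (y_(i+1) - y_i)/h_i = -4, 0.
  1·m_0 + 6·m_1 + 2·m_2 = 6(Δ_1 - Δ_0) = 24
Natural end conditions: m_0 = m_2 = 0.
Forward elimination and back-substitution give m_0 = 0, m_1 = 4, m_2 = 0.
On [2, 4], p(x) = 2 - 8/3·(x - 2) + 2·(x - 2)² - 1/3·(x - 2)³.
With (x - 2) = 4/3: p(10/3) = 98/81.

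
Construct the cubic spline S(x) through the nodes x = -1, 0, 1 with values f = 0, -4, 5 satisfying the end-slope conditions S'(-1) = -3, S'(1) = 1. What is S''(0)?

Let M_i = S''(x_i). Step sizes h_i = 1, 1; slopes of the chords Δ_i = (y_(i+1) - y_i)/h_i = -4, 9.
  1·M_0 + 4·M_1 + 1·M_2 = 6(Δ_1 - Δ_0) = 78
Clamped end conditions give two more equations: 2h_0·M_0 + h_0·M_1 = 6(Δ_0 - S'(-1)) = -6 and h_1·M_1 + 2h_1·M_2 = 6(S'(1) - Δ_1) = -48.
Hence M_0 = -41/2, M_1 = 35, M_2 = -83/2.

35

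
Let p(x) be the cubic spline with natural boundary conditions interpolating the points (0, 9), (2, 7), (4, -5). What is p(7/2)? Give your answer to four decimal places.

With M_i denoting the second derivative at x_i, h_i = 2, 2, and Δ_i = (y_(i+1) − y_i)/h_i = -1, -6:
  2·M_0 + 8·M_1 + 2·M_2 = 6(Δ_1 - Δ_0) = -30
Natural end conditions: M_0 = M_2 = 0.
Solving: M_0 = 0, M_1 = -15/4, M_2 = 0.
On [2, 4], p(x) = 7 - 7/2·(x - 2) - 15/8·(x - 2)² + 5/16·(x - 2)³.
With (x - 2) = 3/2: p(7/2) = -181/128.

-1.4141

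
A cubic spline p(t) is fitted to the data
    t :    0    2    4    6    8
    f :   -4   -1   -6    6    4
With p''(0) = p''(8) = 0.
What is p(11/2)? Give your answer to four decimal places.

Put σ_i = p'' at the i-th knot. Here h = (2, 2, 2, 2) and Δ = (3/2, -5/2, 6, -1), so the interior equations h_(i-1)·σ_(i-1) + 2(h_(i-1)+h_i)·σ_i + h_i·σ_(i+1) = 6(Δ_i − Δ_(i-1)) read
  2·σ_0 + 8·σ_1 + 2·σ_2 = 6(Δ_1 - Δ_0) = -24
  2·σ_1 + 8·σ_2 + 2·σ_3 = 6(Δ_2 - Δ_1) = 51
  2·σ_2 + 8·σ_3 + 2·σ_4 = 6(Δ_3 - Δ_2) = -42
Natural end conditions: σ_0 = σ_4 = 0.
Solving: σ_0 = 0, σ_1 = -303/56, σ_2 = 135/14, σ_3 = -429/56, σ_4 = 0.
On [4, 6], p(t) = -6 + 17/8·(t - 4) + 135/28·(t - 4)² - 323/224·(t - 4)³.
With (t - 4) = 3/2: p(11/2) = 5679/1792.

3.1691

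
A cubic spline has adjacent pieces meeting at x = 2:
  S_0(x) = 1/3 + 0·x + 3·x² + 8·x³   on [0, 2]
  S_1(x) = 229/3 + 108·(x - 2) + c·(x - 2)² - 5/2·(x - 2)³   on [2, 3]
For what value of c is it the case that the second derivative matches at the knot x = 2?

S_0''(x) = 6 + 48·x, so S_0''(2) = 102. On the right, S_1''(2) = 2c, so c = 51.

51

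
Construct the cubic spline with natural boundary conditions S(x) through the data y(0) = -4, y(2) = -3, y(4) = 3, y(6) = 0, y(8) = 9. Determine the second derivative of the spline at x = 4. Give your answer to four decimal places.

Let σ_i = S''(x_i). Step sizes h_i = 2, 2, 2, 2; slopes of the chords Δ_i = (y_(i+1) - y_i)/h_i = 1/2, 3, -3/2, 9/2.
  2·σ_0 + 8·σ_1 + 2·σ_2 = 6(Δ_1 - Δ_0) = 15
  2·σ_1 + 8·σ_2 + 2·σ_3 = 6(Δ_2 - Δ_1) = -27
  2·σ_2 + 8·σ_3 + 2·σ_4 = 6(Δ_3 - Δ_2) = 36
Natural end conditions: σ_0 = σ_4 = 0.
Solving: σ_0 = 0, σ_1 = 369/112, σ_2 = -159/28, σ_3 = 663/112, σ_4 = 0.

-5.6786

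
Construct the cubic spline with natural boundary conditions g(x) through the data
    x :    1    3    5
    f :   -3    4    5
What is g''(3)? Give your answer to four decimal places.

-2.2500

Write M_i for g''(x_i). With h_i = 2, 2 and divided differences Δ_i = 7/2, 1/2, the continuity of g' gives the tridiagonal system
  2·M_0 + 8·M_1 + 2·M_2 = 6(Δ_1 - Δ_0) = -18
Natural end conditions: M_0 = M_2 = 0.
Solving: M_0 = 0, M_1 = -9/4, M_2 = 0.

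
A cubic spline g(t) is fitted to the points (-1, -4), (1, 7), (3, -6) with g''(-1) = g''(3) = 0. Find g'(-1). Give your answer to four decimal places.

Let M_i = g''(x_i). Step sizes h_i = 2, 2; slopes of the chords Δ_i = (y_(i+1) - y_i)/h_i = 11/2, -13/2.
  2·M_0 + 8·M_1 + 2·M_2 = 6(Δ_1 - Δ_0) = -72
Natural end conditions: M_0 = M_2 = 0.
Solving: M_0 = 0, M_1 = -9, M_2 = 0.
On [-1, 1], g'(t) = b_0 + 2c_0·(t + 1) + 3d_0·(t + 1)² with b_0 = Δ_0 - h_0(2M_0 + M_1)/6 = 17/2, c_0 = M_0/2 = 0, d_0 = (M_1 - M_0)/(6h_0) = -3/4. So g'(-1) = 17/2.

8.5000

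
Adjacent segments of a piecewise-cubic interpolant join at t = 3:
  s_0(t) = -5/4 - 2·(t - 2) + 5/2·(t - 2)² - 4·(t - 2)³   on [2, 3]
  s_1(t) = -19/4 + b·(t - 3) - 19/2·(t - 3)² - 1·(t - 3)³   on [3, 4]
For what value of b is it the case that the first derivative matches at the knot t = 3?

-9

s_0'(t) = -2 + 5·(t - 2) - 12·(t - 2)², so s_0'(3) = -9. On the right, s_1'(3) = b, so b = -9.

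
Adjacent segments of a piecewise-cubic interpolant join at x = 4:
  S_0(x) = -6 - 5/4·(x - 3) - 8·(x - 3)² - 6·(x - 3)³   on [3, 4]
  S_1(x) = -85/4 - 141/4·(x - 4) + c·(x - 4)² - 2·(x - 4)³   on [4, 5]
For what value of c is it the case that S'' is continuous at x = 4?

S_0''(x) = -16 - 36·(x - 3), so S_0''(4) = -52. On the right, S_1''(4) = 2c, so c = -26.

-26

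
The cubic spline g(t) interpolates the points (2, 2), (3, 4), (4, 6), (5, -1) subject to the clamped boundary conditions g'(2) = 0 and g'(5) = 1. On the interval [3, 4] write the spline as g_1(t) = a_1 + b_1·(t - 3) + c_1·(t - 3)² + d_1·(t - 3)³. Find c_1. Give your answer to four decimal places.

Let m_i = g''(x_i). Step sizes h_i = 1, 1, 1; slopes of the chords Δ_i = (y_(i+1) - y_i)/h_i = 2, 2, -7.
  1·m_0 + 4·m_1 + 1·m_2 = 6(Δ_1 - Δ_0) = 0
  1·m_1 + 4·m_2 + 1·m_3 = 6(Δ_2 - Δ_1) = -54
Clamped end conditions give two more equations: 2h_0·m_0 + h_0·m_1 = 6(Δ_0 - g'(2)) = 12 and h_2·m_2 + 2h_2·m_3 = 6(g'(5) - Δ_2) = 48.
Hence m_0 = 52/15, m_1 = 76/15, m_2 = -356/15, m_3 = 538/15.
On [3, 4], with g_1(t) = a_1 + b_1·(t - 3) + c_1·(t - 3)² + d_1·(t - 3)³: c_1 = m_1/2 = 38/15, d_1 = (m_2 - m_1)/(6h_1) = -24/5, b_1 = Δ_1 - h_1(2m_1 + m_2)/6 = 64/15.

2.5333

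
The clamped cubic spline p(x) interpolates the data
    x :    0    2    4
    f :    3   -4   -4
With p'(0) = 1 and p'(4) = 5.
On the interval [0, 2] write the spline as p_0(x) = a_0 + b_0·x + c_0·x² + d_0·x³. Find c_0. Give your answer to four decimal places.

-4.1875

Write m_i for p''(x_i). With h_i = 2, 2 and divided differences Δ_i = -7/2, 0, the continuity of p' gives the tridiagonal system
  2·m_0 + 8·m_1 + 2·m_2 = 6(Δ_1 - Δ_0) = 21
Clamped end conditions give two more equations: 2h_0·m_0 + h_0·m_1 = 6(Δ_0 - p'(0)) = -27 and h_1·m_1 + 2h_1·m_2 = 6(p'(4) - Δ_1) = 30.
Solving the tridiagonal system: m_0 = -67/8, m_1 = 13/4, m_2 = 47/8.
On [0, 2], with p_0(x) = a_0 + b_0·x + c_0·x² + d_0·x³: c_0 = m_0/2 = -67/16, d_0 = (m_1 - m_0)/(6h_0) = 31/32, b_0 = Δ_0 - h_0(2m_0 + m_1)/6 = 1.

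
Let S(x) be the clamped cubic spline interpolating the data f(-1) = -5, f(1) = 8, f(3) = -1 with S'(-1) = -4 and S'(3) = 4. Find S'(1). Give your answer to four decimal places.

Put m_i = S'' at the i-th knot. Here h = (2, 2) and Δ = (13/2, -9/2), so the interior equations h_(i-1)·m_(i-1) + 2(h_(i-1)+h_i)·m_i + h_i·m_(i+1) = 6(Δ_i − Δ_(i-1)) read
  2·m_0 + 8·m_1 + 2·m_2 = 6(Δ_1 - Δ_0) = -66
Clamped end conditions give two more equations: 2h_0·m_0 + h_0·m_1 = 6(Δ_0 - S'(-1)) = 63 and h_1·m_1 + 2h_1·m_2 = 6(S'(3) - Δ_1) = 51.
Hence m_0 = 26, m_1 = -41/2, m_2 = 23.
On [1, 3], S'(x) = b_1 + 2c_1·(x - 1) + 3d_1·(x - 1)² with b_1 = Δ_1 - h_1(2m_1 + m_2)/6 = 3/2, c_1 = m_1/2 = -41/4, d_1 = (m_2 - m_1)/(6h_1) = 29/8. So S'(1) = 3/2.

1.5000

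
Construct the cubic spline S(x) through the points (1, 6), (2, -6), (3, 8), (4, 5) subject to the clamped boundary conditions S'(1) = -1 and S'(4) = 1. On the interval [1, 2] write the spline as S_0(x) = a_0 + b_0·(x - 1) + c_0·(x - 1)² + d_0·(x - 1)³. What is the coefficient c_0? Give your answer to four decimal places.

-33.7333

With M_i denoting the second derivative at x_i, h_i = 1, 1, 1, and Δ_i = (y_(i+1) − y_i)/h_i = -12, 14, -3:
  1·M_0 + 4·M_1 + 1·M_2 = 6(Δ_1 - Δ_0) = 156
  1·M_1 + 4·M_2 + 1·M_3 = 6(Δ_2 - Δ_1) = -102
Clamped end conditions give two more equations: 2h_0·M_0 + h_0·M_1 = 6(Δ_0 - S'(1)) = -66 and h_2·M_2 + 2h_2·M_3 = 6(S'(4) - Δ_2) = 24.
Forward elimination and back-substitution give M_0 = -1012/15, M_1 = 1034/15, M_2 = -784/15, M_3 = 572/15.
On [1, 2], with S_0(x) = a_0 + b_0·(x - 1) + c_0·(x - 1)² + d_0·(x - 1)³: c_0 = M_0/2 = -506/15, d_0 = (M_1 - M_0)/(6h_0) = 341/15, b_0 = Δ_0 - h_0(2M_0 + M_1)/6 = -1.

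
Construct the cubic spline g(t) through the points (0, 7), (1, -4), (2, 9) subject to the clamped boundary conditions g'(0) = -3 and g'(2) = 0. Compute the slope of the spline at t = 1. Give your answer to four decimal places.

2.2500

Let m_i = g''(x_i). Step sizes h_i = 1, 1; slopes of the chords Δ_i = (y_(i+1) - y_i)/h_i = -11, 13.
  1·m_0 + 4·m_1 + 1·m_2 = 6(Δ_1 - Δ_0) = 144
Clamped end conditions give two more equations: 2h_0·m_0 + h_0·m_1 = 6(Δ_0 - g'(0)) = -48 and h_1·m_1 + 2h_1·m_2 = 6(g'(2) - Δ_1) = -78.
Hence m_0 = -117/2, m_1 = 69, m_2 = -147/2.
On [1, 2], g'(t) = b_1 + 2c_1·(t - 1) + 3d_1·(t - 1)² with b_1 = Δ_1 - h_1(2m_1 + m_2)/6 = 9/4, c_1 = m_1/2 = 69/2, d_1 = (m_2 - m_1)/(6h_1) = -95/4. So g'(1) = 9/4.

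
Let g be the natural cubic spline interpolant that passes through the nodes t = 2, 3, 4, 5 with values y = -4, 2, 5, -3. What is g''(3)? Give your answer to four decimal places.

Let M_i = g''(x_i). Step sizes h_i = 1, 1, 1; slopes of the chords Δ_i = (y_(i+1) - y_i)/h_i = 6, 3, -8.
  1·M_0 + 4·M_1 + 1·M_2 = 6(Δ_1 - Δ_0) = -18
  1·M_1 + 4·M_2 + 1·M_3 = 6(Δ_2 - Δ_1) = -66
Natural end conditions: M_0 = M_3 = 0.
Solving: M_0 = 0, M_1 = -2/5, M_2 = -82/5, M_3 = 0.

-0.4000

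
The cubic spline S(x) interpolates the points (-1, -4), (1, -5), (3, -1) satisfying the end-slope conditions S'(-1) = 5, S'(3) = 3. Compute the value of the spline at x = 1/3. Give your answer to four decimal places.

-3.7407

With M_i denoting the second derivative at x_i, h_i = 2, 2, and Δ_i = (y_(i+1) − y_i)/h_i = -1/2, 2:
  2·M_0 + 8·M_1 + 2·M_2 = 6(Δ_1 - Δ_0) = 15
Clamped end conditions give two more equations: 2h_0·M_0 + h_0·M_1 = 6(Δ_0 - S'(-1)) = -33 and h_1·M_1 + 2h_1·M_2 = 6(S'(3) - Δ_1) = 6.
Solving: M_0 = -85/8, M_1 = 19/4, M_2 = -7/8.
On [-1, 1], S(x) = -4 + 5·(x + 1) - 85/16·(x + 1)² + 41/32·(x + 1)³.
With (x + 1) = 4/3: S(1/3) = -101/27.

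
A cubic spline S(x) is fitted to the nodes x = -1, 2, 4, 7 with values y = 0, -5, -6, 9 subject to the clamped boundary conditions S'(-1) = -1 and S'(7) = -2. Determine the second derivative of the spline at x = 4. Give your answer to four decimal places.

6.4615

Write σ_i for S''(x_i). With h_i = 3, 2, 3 and divided differences Δ_i = -5/3, -1/2, 5, the continuity of S' gives the tridiagonal system
  3·σ_0 + 10·σ_1 + 2·σ_2 = 6(Δ_1 - Δ_0) = 7
  2·σ_1 + 10·σ_2 + 3·σ_3 = 6(Δ_2 - Δ_1) = 33
Clamped end conditions give two more equations: 2h_0·σ_0 + h_0·σ_1 = 6(Δ_0 - S'(-1)) = -4 and h_2·σ_2 + 2h_2·σ_3 = 6(S'(7) - Δ_2) = -42.
Hence σ_0 = -17/39, σ_1 = -6/13, σ_2 = 84/13, σ_3 = -133/13.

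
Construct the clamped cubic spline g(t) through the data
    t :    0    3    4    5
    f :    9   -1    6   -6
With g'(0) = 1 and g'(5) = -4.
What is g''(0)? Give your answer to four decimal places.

With m_i denoting the second derivative at x_i, h_i = 3, 1, 1, and Δ_i = (y_(i+1) − y_i)/h_i = -10/3, 7, -12:
  3·m_0 + 8·m_1 + 1·m_2 = 6(Δ_1 - Δ_0) = 62
  1·m_1 + 4·m_2 + 1·m_3 = 6(Δ_2 - Δ_1) = -114
Clamped end conditions give two more equations: 2h_0·m_0 + h_0·m_1 = 6(Δ_0 - g'(0)) = -26 and h_2·m_2 + 2h_2·m_3 = 6(g'(5) - Δ_2) = 48.
Forward elimination and back-substitution give m_0 = -1178/87, m_1 = 534/29, m_2 = -1296/29, m_3 = 1344/29.

-13.5402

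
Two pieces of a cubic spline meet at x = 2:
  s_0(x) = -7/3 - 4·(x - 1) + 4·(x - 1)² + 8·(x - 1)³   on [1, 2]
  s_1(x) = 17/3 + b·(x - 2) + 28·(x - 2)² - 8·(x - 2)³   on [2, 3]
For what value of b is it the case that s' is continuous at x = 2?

28

s_0'(x) = -4 + 8·(x - 1) + 24·(x - 1)², so s_0'(2) = 28. On the right, s_1'(2) = b, so b = 28.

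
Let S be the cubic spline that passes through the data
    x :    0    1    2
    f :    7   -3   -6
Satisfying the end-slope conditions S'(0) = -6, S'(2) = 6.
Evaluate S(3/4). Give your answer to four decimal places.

-0.3477

Put σ_i = S'' at the i-th knot. Here h = (1, 1) and Δ = (-10, -3), so the interior equations h_(i-1)·σ_(i-1) + 2(h_(i-1)+h_i)·σ_i + h_i·σ_(i+1) = 6(Δ_i − Δ_(i-1)) read
  1·σ_0 + 4·σ_1 + 1·σ_2 = 6(Δ_1 - Δ_0) = 42
Clamped end conditions give two more equations: 2h_0·σ_0 + h_0·σ_1 = 6(Δ_0 - S'(0)) = -24 and h_1·σ_1 + 2h_1·σ_2 = 6(S'(2) - Δ_1) = 54.
Hence σ_0 = -33/2, σ_1 = 9, σ_2 = 45/2.
On [0, 1], S(x) = 7 - 6·x - 33/4·x² + 17/4·x³.
With x = 3/4: S(3/4) = -89/256.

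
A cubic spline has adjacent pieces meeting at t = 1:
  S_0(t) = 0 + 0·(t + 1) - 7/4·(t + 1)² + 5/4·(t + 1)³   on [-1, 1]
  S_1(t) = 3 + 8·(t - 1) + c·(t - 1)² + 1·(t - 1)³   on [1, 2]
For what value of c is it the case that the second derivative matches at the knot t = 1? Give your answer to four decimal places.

5.7500

S_0''(t) = -7/2 + 15/2·(t + 1), so S_0''(1) = 23/2. On the right, S_1''(1) = 2c, so c = 23/4.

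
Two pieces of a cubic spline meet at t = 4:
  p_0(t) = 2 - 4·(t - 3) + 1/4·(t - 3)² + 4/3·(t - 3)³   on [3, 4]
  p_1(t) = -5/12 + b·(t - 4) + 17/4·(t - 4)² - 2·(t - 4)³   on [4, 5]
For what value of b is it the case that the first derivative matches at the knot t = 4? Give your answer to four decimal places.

0.5000

p_0'(t) = -4 + 1/2·(t - 3) + 4·(t - 3)², so p_0'(4) = 1/2. On the right, p_1'(4) = b, so b = 1/2.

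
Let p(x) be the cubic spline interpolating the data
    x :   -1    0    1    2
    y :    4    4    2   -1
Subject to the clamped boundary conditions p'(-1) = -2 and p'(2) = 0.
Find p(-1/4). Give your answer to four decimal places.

Put σ_i = p'' at the i-th knot. Here h = (1, 1, 1) and Δ = (0, -2, -3), so the interior equations h_(i-1)·σ_(i-1) + 2(h_(i-1)+h_i)·σ_i + h_i·σ_(i+1) = 6(Δ_i − Δ_(i-1)) read
  1·σ_0 + 4·σ_1 + 1·σ_2 = 6(Δ_1 - Δ_0) = -12
  1·σ_1 + 4·σ_2 + 1·σ_3 = 6(Δ_2 - Δ_1) = -6
Clamped end conditions give two more equations: 2h_0·σ_0 + h_0·σ_1 = 6(Δ_0 - p'(-1)) = 12 and h_2·σ_2 + 2h_2·σ_3 = 6(p'(2) - Δ_2) = 18.
Solving the tridiagonal system: σ_0 = 122/15, σ_1 = -64/15, σ_2 = -46/15, σ_3 = 158/15.
On [-1, 0], p(x) = 4 - 2·(x + 1) + 61/15·(x + 1)² - 31/15·(x + 1)³.
With (x + 1) = 3/4: p(-1/4) = 1253/320.

3.9156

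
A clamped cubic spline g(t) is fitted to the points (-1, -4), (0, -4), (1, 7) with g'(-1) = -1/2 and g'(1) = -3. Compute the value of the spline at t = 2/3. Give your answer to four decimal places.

With σ_i denoting the second derivative at x_i, h_i = 1, 1, and Δ_i = (y_(i+1) − y_i)/h_i = 0, 11:
  1·σ_0 + 4·σ_1 + 1·σ_2 = 6(Δ_1 - Δ_0) = 66
Clamped end conditions give two more equations: 2h_0·σ_0 + h_0·σ_1 = 6(Δ_0 - g'(-1)) = 3 and h_1·σ_1 + 2h_1·σ_2 = 6(g'(1) - Δ_1) = -84.
Hence σ_0 = -65/4, σ_1 = 71/2, σ_2 = -239/4.
On [0, 1], g(t) = -4 + 73/8·t + 71/4·t² - 127/8·t³.
With t = 2/3: g(2/3) = 569/108.

5.2685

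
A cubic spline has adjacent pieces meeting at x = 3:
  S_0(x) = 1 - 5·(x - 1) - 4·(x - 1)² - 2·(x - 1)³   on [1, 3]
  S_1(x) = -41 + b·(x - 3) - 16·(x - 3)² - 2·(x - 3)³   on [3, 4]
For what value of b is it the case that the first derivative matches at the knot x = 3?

S_0'(x) = -5 - 8·(x - 1) - 6·(x - 1)², so S_0'(3) = -45. On the right, S_1'(3) = b, so b = -45.

-45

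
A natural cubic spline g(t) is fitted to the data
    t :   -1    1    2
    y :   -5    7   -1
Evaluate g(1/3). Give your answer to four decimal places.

6.4568

Write σ_i for g''(x_i). With h_i = 2, 1 and divided differences Δ_i = 6, -8, the continuity of g' gives the tridiagonal system
  2·σ_0 + 6·σ_1 + 1·σ_2 = 6(Δ_1 - Δ_0) = -84
Natural end conditions: σ_0 = σ_2 = 0.
Solving the tridiagonal system: σ_0 = 0, σ_1 = -14, σ_2 = 0.
On [-1, 1], g(t) = -5 + 32/3·(t + 1) + 0·(t + 1)² - 7/6·(t + 1)³.
With (t + 1) = 4/3: g(1/3) = 523/81.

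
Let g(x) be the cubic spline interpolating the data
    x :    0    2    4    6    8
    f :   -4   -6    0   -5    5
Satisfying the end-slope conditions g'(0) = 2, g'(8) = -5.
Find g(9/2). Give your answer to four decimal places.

-1.3027

With M_i denoting the second derivative at x_i, h_i = 2, 2, 2, 2, and Δ_i = (y_(i+1) − y_i)/h_i = -1, 3, -5/2, 5:
  2·M_0 + 8·M_1 + 2·M_2 = 6(Δ_1 - Δ_0) = 24
  2·M_1 + 8·M_2 + 2·M_3 = 6(Δ_2 - Δ_1) = -33
  2·M_2 + 8·M_3 + 2·M_4 = 6(Δ_3 - Δ_2) = 45
Clamped end conditions give two more equations: 2h_0·M_0 + h_0·M_1 = 6(Δ_0 - g'(0)) = -18 and h_3·M_3 + 2h_3·M_4 = 6(g'(8) - Δ_3) = -60.
Forward elimination and back-substitution give M_0 = -131/16, M_1 = 59/8, M_2 = -149/16, M_3 = 107/8, M_4 = -347/16.
On [4, 6], g(x) = 0 - 3/4·(x - 4) - 149/32·(x - 4)² + 121/64·(x - 4)³.
With (x - 4) = 1/2: g(9/2) = -667/512.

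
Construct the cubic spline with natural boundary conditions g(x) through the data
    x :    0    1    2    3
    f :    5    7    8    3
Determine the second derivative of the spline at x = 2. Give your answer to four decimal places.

-9.2000

Write M_i for g''(x_i). With h_i = 1, 1, 1 and divided differences Δ_i = 2, 1, -5, the continuity of g' gives the tridiagonal system
  1·M_0 + 4·M_1 + 1·M_2 = 6(Δ_1 - Δ_0) = -6
  1·M_1 + 4·M_2 + 1·M_3 = 6(Δ_2 - Δ_1) = -36
Natural end conditions: M_0 = M_3 = 0.
Solving the tridiagonal system: M_0 = 0, M_1 = 4/5, M_2 = -46/5, M_3 = 0.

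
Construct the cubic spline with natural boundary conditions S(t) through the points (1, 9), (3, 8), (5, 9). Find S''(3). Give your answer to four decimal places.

Write M_i for S''(x_i). With h_i = 2, 2 and divided differences Δ_i = -1/2, 1/2, the continuity of S' gives the tridiagonal system
  2·M_0 + 8·M_1 + 2·M_2 = 6(Δ_1 - Δ_0) = 6
Natural end conditions: M_0 = M_2 = 0.
Forward elimination and back-substitution give M_0 = 0, M_1 = 3/4, M_2 = 0.

0.7500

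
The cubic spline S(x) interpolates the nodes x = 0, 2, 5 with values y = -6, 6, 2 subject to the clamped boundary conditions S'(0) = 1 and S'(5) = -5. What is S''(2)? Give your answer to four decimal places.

-6.4000

Put M_i = S'' at the i-th knot. Here h = (2, 3) and Δ = (6, -4/3), so the interior equations h_(i-1)·M_(i-1) + 2(h_(i-1)+h_i)·M_i + h_i·M_(i+1) = 6(Δ_i − Δ_(i-1)) read
  2·M_0 + 10·M_1 + 3·M_2 = 6(Δ_1 - Δ_0) = -44
Clamped end conditions give two more equations: 2h_0·M_0 + h_0·M_1 = 6(Δ_0 - S'(0)) = 30 and h_1·M_1 + 2h_1·M_2 = 6(S'(5) - Δ_1) = -22.
Forward elimination and back-substitution give M_0 = 107/10, M_1 = -32/5, M_2 = -7/15.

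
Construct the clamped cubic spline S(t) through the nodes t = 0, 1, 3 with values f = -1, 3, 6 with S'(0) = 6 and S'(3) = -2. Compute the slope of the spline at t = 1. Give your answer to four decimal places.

Let σ_i = S''(x_i). Step sizes h_i = 1, 2; slopes of the chords Δ_i = (y_(i+1) - y_i)/h_i = 4, 3/2.
  1·σ_0 + 6·σ_1 + 2·σ_2 = 6(Δ_1 - Δ_0) = -15
Clamped end conditions give two more equations: 2h_0·σ_0 + h_0·σ_1 = 6(Δ_0 - S'(0)) = -12 and h_1·σ_1 + 2h_1·σ_2 = 6(S'(3) - Δ_1) = -21.
Solving the tridiagonal system: σ_0 = -37/6, σ_1 = 1/3, σ_2 = -65/12.
On [1, 3], S'(t) = b_1 + 2c_1·(t - 1) + 3d_1·(t - 1)² with b_1 = Δ_1 - h_1(2σ_1 + σ_2)/6 = 37/12, c_1 = σ_1/2 = 1/6, d_1 = (σ_2 - σ_1)/(6h_1) = -23/48. So S'(1) = 37/12.

3.0833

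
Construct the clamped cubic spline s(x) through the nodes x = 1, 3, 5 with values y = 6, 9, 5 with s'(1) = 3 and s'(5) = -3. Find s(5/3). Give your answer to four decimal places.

Let M_i = s''(x_i). Step sizes h_i = 2, 2; slopes of the chords Δ_i = (y_(i+1) - y_i)/h_i = 3/2, -2.
  2·M_0 + 8·M_1 + 2·M_2 = 6(Δ_1 - Δ_0) = -21
Clamped end conditions give two more equations: 2h_0·M_0 + h_0·M_1 = 6(Δ_0 - s'(1)) = -9 and h_1·M_1 + 2h_1·M_2 = 6(s'(5) - Δ_1) = -6.
Forward elimination and back-substitution give M_0 = -9/8, M_1 = -9/4, M_2 = -3/8.
On [1, 3], s(x) = 6 + 3·(x - 1) - 9/16·(x - 1)² - 3/32·(x - 1)³.
With (x - 1) = 2/3: s(5/3) = 139/18.

7.7222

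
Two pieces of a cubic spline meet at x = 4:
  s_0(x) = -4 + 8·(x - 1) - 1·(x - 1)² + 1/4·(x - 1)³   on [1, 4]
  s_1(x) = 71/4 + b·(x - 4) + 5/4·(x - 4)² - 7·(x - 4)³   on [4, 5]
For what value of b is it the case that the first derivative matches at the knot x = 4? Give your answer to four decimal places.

s_0'(x) = 8 - 2·(x - 1) + 3/4·(x - 1)², so s_0'(4) = 35/4. On the right, s_1'(4) = b, so b = 35/4.

8.7500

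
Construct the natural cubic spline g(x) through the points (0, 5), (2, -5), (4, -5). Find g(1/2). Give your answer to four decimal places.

Let M_i = g''(x_i). Step sizes h_i = 2, 2; slopes of the chords Δ_i = (y_(i+1) - y_i)/h_i = -5, 0.
  2·M_0 + 8·M_1 + 2·M_2 = 6(Δ_1 - Δ_0) = 30
Natural end conditions: M_0 = M_2 = 0.
Solving: M_0 = 0, M_1 = 15/4, M_2 = 0.
On [0, 2], g(x) = 5 - 25/4·x + 0·x² + 5/16·x³.
With x = 1/2: g(1/2) = 245/128.

1.9141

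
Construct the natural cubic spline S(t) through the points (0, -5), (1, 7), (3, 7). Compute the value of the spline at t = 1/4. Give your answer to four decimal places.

-1.5313

Write σ_i for S''(x_i). With h_i = 1, 2 and divided differences Δ_i = 12, 0, the continuity of S' gives the tridiagonal system
  1·σ_0 + 6·σ_1 + 2·σ_2 = 6(Δ_1 - Δ_0) = -72
Natural end conditions: σ_0 = σ_2 = 0.
Forward elimination and back-substitution give σ_0 = 0, σ_1 = -12, σ_2 = 0.
On [0, 1], S(t) = -5 + 14·t + 0·t² - 2·t³.
With t = 1/4: S(1/4) = -49/32.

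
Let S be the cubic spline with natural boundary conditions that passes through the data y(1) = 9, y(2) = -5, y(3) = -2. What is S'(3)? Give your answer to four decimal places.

Let M_i = S''(x_i). Step sizes h_i = 1, 1; slopes of the chords Δ_i = (y_(i+1) - y_i)/h_i = -14, 3.
  1·M_0 + 4·M_1 + 1·M_2 = 6(Δ_1 - Δ_0) = 102
Natural end conditions: M_0 = M_2 = 0.
Solving the tridiagonal system: M_0 = 0, M_1 = 51/2, M_2 = 0.
On [2, 3], S'(t) = b_1 + 2c_1·(t - 2) + 3d_1·(t - 2)² with b_1 = Δ_1 - h_1(2M_1 + M_2)/6 = -11/2, c_1 = M_1/2 = 51/4, d_1 = (M_2 - M_1)/(6h_1) = -17/4. So S'(3) = 29/4.

7.2500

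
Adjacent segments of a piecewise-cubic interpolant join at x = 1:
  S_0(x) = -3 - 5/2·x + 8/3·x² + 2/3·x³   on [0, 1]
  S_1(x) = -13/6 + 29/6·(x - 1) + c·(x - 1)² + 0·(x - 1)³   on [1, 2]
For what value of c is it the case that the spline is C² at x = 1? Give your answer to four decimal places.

4.6667

S_0''(x) = 16/3 + 4·x, so S_0''(1) = 28/3. On the right, S_1''(1) = 2c, so c = 14/3.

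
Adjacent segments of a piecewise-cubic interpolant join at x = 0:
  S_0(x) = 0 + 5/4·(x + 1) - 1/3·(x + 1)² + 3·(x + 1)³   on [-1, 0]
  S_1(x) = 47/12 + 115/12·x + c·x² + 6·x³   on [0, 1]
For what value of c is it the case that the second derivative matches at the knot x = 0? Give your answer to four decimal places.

S_0''(x) = -2/3 + 18·(x + 1), so S_0''(0) = 52/3. On the right, S_1''(0) = 2c, so c = 26/3.

8.6667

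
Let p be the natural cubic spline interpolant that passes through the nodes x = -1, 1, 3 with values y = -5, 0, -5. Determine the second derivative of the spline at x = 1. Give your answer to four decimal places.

-3.7500

Write σ_i for p''(x_i). With h_i = 2, 2 and divided differences Δ_i = 5/2, -5/2, the continuity of p' gives the tridiagonal system
  2·σ_0 + 8·σ_1 + 2·σ_2 = 6(Δ_1 - Δ_0) = -30
Natural end conditions: σ_0 = σ_2 = 0.
Hence σ_0 = 0, σ_1 = -15/4, σ_2 = 0.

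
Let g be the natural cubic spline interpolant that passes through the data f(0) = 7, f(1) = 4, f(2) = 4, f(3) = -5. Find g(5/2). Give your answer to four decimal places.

0.4750

Let σ_i = g''(x_i). Step sizes h_i = 1, 1, 1; slopes of the chords Δ_i = (y_(i+1) - y_i)/h_i = -3, 0, -9.
  1·σ_0 + 4·σ_1 + 1·σ_2 = 6(Δ_1 - Δ_0) = 18
  1·σ_1 + 4·σ_2 + 1·σ_3 = 6(Δ_2 - Δ_1) = -54
Natural end conditions: σ_0 = σ_3 = 0.
Hence σ_0 = 0, σ_1 = 42/5, σ_2 = -78/5, σ_3 = 0.
On [2, 3], g(t) = 4 - 19/5·(t - 2) - 39/5·(t - 2)² + 13/5·(t - 2)³.
With (t - 2) = 1/2: g(5/2) = 19/40.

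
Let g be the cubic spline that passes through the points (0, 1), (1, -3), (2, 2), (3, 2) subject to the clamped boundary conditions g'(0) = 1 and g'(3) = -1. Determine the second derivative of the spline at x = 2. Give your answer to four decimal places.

-14.5333

With M_i denoting the second derivative at x_i, h_i = 1, 1, 1, and Δ_i = (y_(i+1) − y_i)/h_i = -4, 5, 0:
  1·M_0 + 4·M_1 + 1·M_2 = 6(Δ_1 - Δ_0) = 54
  1·M_1 + 4·M_2 + 1·M_3 = 6(Δ_2 - Δ_1) = -30
Clamped end conditions give two more equations: 2h_0·M_0 + h_0·M_1 = 6(Δ_0 - g'(0)) = -30 and h_2·M_2 + 2h_2·M_3 = 6(g'(3) - Δ_2) = -6.
Hence M_0 = -404/15, M_1 = 358/15, M_2 = -218/15, M_3 = 64/15.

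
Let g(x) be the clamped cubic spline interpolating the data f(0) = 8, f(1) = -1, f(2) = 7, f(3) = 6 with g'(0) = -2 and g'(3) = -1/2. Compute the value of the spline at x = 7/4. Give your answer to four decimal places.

4.8547

With σ_i denoting the second derivative at x_i, h_i = 1, 1, 1, and Δ_i = (y_(i+1) − y_i)/h_i = -9, 8, -1:
  1·σ_0 + 4·σ_1 + 1·σ_2 = 6(Δ_1 - Δ_0) = 102
  1·σ_1 + 4·σ_2 + 1·σ_3 = 6(Δ_2 - Δ_1) = -54
Clamped end conditions give two more equations: 2h_0·σ_0 + h_0·σ_1 = 6(Δ_0 - g'(0)) = -42 and h_2·σ_2 + 2h_2·σ_3 = 6(g'(3) - Δ_2) = 3.
Forward elimination and back-substitution give σ_0 = -213/5, σ_1 = 216/5, σ_2 = -141/5, σ_3 = 78/5.
On [1, 2], g(x) = -1 - 17/10·(x - 1) + 108/5·(x - 1)² - 119/10·(x - 1)³.
With (x - 1) = 3/4: g(7/4) = 3107/640.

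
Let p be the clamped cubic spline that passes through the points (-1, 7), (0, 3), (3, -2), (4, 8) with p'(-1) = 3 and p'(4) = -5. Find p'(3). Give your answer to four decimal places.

Write M_i for p''(x_i). With h_i = 1, 3, 1 and divided differences Δ_i = -4, -5/3, 10, the continuity of p' gives the tridiagonal system
  1·M_0 + 8·M_1 + 3·M_2 = 6(Δ_1 - Δ_0) = 14
  3·M_1 + 8·M_2 + 1·M_3 = 6(Δ_2 - Δ_1) = 70
Clamped end conditions give two more equations: 2h_0·M_0 + h_0·M_1 = 6(Δ_0 - p'(-1)) = -42 and h_2·M_2 + 2h_2·M_3 = 6(p'(4) - Δ_2) = -90.
Forward elimination and back-substitution give M_0 = -1268/63, M_1 = -110/63, M_2 = 1010/63, M_3 = -3340/63.
On [3, 4], p'(x) = b_2 + 2c_2·(x - 3) + 3d_2·(x - 3)² with b_2 = Δ_2 - h_2(2M_2 + M_3)/6 = 850/63, c_2 = M_2/2 = 505/63, d_2 = (M_3 - M_2)/(6h_2) = -725/63. So p'(3) = 850/63.

13.4921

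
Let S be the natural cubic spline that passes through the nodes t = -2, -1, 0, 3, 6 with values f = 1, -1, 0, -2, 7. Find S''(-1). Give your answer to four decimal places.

5.2143

Put M_i = S'' at the i-th knot. Here h = (1, 1, 3, 3) and Δ = (-2, 1, -2/3, 3), so the interior equations h_(i-1)·M_(i-1) + 2(h_(i-1)+h_i)·M_i + h_i·M_(i+1) = 6(Δ_i − Δ_(i-1)) read
  1·M_0 + 4·M_1 + 1·M_2 = 6(Δ_1 - Δ_0) = 18
  1·M_1 + 8·M_2 + 3·M_3 = 6(Δ_2 - Δ_1) = -10
  3·M_2 + 12·M_3 + 3·M_4 = 6(Δ_3 - Δ_2) = 22
Natural end conditions: M_0 = M_4 = 0.
Forward elimination and back-substitution give M_0 = 0, M_1 = 73/14, M_2 = -20/7, M_3 = 107/42, M_4 = 0.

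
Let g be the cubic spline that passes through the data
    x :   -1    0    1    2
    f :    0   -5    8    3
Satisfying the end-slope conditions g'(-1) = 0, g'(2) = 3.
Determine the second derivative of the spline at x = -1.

-40

Put σ_i = g'' at the i-th knot. Here h = (1, 1, 1) and Δ = (-5, 13, -5), so the interior equations h_(i-1)·σ_(i-1) + 2(h_(i-1)+h_i)·σ_i + h_i·σ_(i+1) = 6(Δ_i − Δ_(i-1)) read
  1·σ_0 + 4·σ_1 + 1·σ_2 = 6(Δ_1 - Δ_0) = 108
  1·σ_1 + 4·σ_2 + 1·σ_3 = 6(Δ_2 - Δ_1) = -108
Clamped end conditions give two more equations: 2h_0·σ_0 + h_0·σ_1 = 6(Δ_0 - g'(-1)) = -30 and h_2·σ_2 + 2h_2·σ_3 = 6(g'(2) - Δ_2) = 48.
Solving: σ_0 = -40, σ_1 = 50, σ_2 = -52, σ_3 = 50.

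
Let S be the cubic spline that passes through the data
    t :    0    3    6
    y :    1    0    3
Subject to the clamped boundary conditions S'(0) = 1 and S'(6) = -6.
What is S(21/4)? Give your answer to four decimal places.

Write M_i for S''(x_i). With h_i = 3, 3 and divided differences Δ_i = -1/3, 1, the continuity of S' gives the tridiagonal system
  3·M_0 + 12·M_1 + 3·M_2 = 6(Δ_1 - Δ_0) = 8
Clamped end conditions give two more equations: 2h_0·M_0 + h_0·M_1 = 6(Δ_0 - S'(0)) = -8 and h_1·M_1 + 2h_1·M_2 = 6(S'(6) - Δ_1) = -42.
Hence M_0 = -19/6, M_1 = 11/3, M_2 = -53/6.
On [3, 6], S(t) = 0 + 7/4·(t - 3) + 11/6·(t - 3)² - 25/36·(t - 3)³.
With (t - 3) = 9/4: S(21/4) = 1359/256.

5.3086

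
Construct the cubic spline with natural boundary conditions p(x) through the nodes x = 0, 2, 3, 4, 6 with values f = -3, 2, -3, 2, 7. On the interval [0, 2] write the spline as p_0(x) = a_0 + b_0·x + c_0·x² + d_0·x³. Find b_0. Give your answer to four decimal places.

Let m_i = p''(x_i). Step sizes h_i = 2, 1, 1, 2; slopes of the chords Δ_i = (y_(i+1) - y_i)/h_i = 5/2, -5, 5, 5/2.
  2·m_0 + 6·m_1 + 1·m_2 = 6(Δ_1 - Δ_0) = -45
  1·m_1 + 4·m_2 + 1·m_3 = 6(Δ_2 - Δ_1) = 60
  1·m_2 + 6·m_3 + 2·m_4 = 6(Δ_3 - Δ_2) = -15
Natural end conditions: m_0 = m_4 = 0.
Hence m_0 = 0, m_1 = -235/22, m_2 = 210/11, m_3 = -125/22, m_4 = 0.
On [0, 2], with p_0(x) = a_0 + b_0·x + c_0·x² + d_0·x³: c_0 = m_0/2 = 0, d_0 = (m_1 - m_0)/(6h_0) = -235/264, b_0 = Δ_0 - h_0(2m_0 + m_1)/6 = 200/33.

6.0606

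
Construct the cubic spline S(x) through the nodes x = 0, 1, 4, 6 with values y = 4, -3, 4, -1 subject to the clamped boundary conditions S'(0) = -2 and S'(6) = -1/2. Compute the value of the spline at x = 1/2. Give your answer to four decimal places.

With m_i denoting the second derivative at x_i, h_i = 1, 3, 2, and Δ_i = (y_(i+1) − y_i)/h_i = -7, 7/3, -5/2:
  1·m_0 + 8·m_1 + 3·m_2 = 6(Δ_1 - Δ_0) = 56
  3·m_1 + 10·m_2 + 2·m_3 = 6(Δ_2 - Δ_1) = -29
Clamped end conditions give two more equations: 2h_0·m_0 + h_0·m_1 = 6(Δ_0 - S'(0)) = -30 and h_2·m_2 + 2h_2·m_3 = 6(S'(6) - Δ_2) = 12.
Hence m_0 = -833/39, m_1 = 496/39, m_2 = -317/39, m_3 = 551/78.
On [0, 1], S(x) = 4 - 2·x - 833/78·x² + 443/78·x³.
With x = 1/2: S(1/2) = 649/624.

1.0401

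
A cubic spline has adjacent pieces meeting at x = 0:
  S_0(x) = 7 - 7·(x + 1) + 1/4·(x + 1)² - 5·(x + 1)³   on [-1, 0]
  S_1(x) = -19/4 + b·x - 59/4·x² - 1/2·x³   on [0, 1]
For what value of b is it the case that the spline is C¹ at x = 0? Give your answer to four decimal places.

S_0'(x) = -7 + 1/2·(x + 1) - 15·(x + 1)², so S_0'(0) = -43/2. On the right, S_1'(0) = b, so b = -43/2.

-21.5000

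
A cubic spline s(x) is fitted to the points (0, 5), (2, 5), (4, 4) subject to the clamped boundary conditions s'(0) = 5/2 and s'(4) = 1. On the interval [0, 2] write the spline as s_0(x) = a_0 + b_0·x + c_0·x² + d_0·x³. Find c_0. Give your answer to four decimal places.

Write M_i for s''(x_i). With h_i = 2, 2 and divided differences Δ_i = 0, -1/2, the continuity of s' gives the tridiagonal system
  2·M_0 + 8·M_1 + 2·M_2 = 6(Δ_1 - Δ_0) = -3
Clamped end conditions give two more equations: 2h_0·M_0 + h_0·M_1 = 6(Δ_0 - s'(0)) = -15 and h_1·M_1 + 2h_1·M_2 = 6(s'(4) - Δ_1) = 9.
Hence M_0 = -15/4, M_1 = 0, M_2 = 9/4.
On [0, 2], with s_0(x) = a_0 + b_0·x + c_0·x² + d_0·x³: c_0 = M_0/2 = -15/8, d_0 = (M_1 - M_0)/(6h_0) = 5/16, b_0 = Δ_0 - h_0(2M_0 + M_1)/6 = 5/2.

-1.8750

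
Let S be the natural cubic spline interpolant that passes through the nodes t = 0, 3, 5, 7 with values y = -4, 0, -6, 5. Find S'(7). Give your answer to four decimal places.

7.9649

With m_i denoting the second derivative at x_i, h_i = 3, 2, 2, and Δ_i = (y_(i+1) − y_i)/h_i = 4/3, -3, 11/2:
  3·m_0 + 10·m_1 + 2·m_2 = 6(Δ_1 - Δ_0) = -26
  2·m_1 + 8·m_2 + 2·m_3 = 6(Δ_2 - Δ_1) = 51
Natural end conditions: m_0 = m_3 = 0.
Solving: m_0 = 0, m_1 = -155/38, m_2 = 281/38, m_3 = 0.
On [5, 7], S'(t) = b_2 + 2c_2·(t - 5) + 3d_2·(t - 5)² with b_2 = Δ_2 - h_2(2m_2 + m_3)/6 = 65/114, c_2 = m_2/2 = 281/76, d_2 = (m_3 - m_2)/(6h_2) = -281/456. So S'(7) = 454/57.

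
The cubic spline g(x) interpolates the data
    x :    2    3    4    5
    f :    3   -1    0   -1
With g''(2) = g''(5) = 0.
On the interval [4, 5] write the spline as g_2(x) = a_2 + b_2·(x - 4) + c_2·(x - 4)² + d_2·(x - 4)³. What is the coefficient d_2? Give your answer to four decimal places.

Write m_i for g''(x_i). With h_i = 1, 1, 1 and divided differences Δ_i = -4, 1, -1, the continuity of g' gives the tridiagonal system
  1·m_0 + 4·m_1 + 1·m_2 = 6(Δ_1 - Δ_0) = 30
  1·m_1 + 4·m_2 + 1·m_3 = 6(Δ_2 - Δ_1) = -12
Natural end conditions: m_0 = m_3 = 0.
Solving the tridiagonal system: m_0 = 0, m_1 = 44/5, m_2 = -26/5, m_3 = 0.
On [4, 5], with g_2(x) = a_2 + b_2·(x - 4) + c_2·(x - 4)² + d_2·(x - 4)³: c_2 = m_2/2 = -13/5, d_2 = (m_3 - m_2)/(6h_2) = 13/15, b_2 = Δ_2 - h_2(2m_2 + m_3)/6 = 11/15.

0.8667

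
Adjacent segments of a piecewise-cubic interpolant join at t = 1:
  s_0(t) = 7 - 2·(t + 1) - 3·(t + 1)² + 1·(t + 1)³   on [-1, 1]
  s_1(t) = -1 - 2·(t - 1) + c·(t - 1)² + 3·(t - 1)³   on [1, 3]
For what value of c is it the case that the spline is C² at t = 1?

s_0''(t) = -6 + 6·(t + 1), so s_0''(1) = 6. On the right, s_1''(1) = 2c, so c = 3.

3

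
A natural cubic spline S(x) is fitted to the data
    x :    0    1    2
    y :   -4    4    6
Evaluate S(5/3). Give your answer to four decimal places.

Write m_i for S''(x_i). With h_i = 1, 1 and divided differences Δ_i = 8, 2, the continuity of S' gives the tridiagonal system
  1·m_0 + 4·m_1 + 1·m_2 = 6(Δ_1 - Δ_0) = -36
Natural end conditions: m_0 = m_2 = 0.
Solving: m_0 = 0, m_1 = -9, m_2 = 0.
On [1, 2], S(x) = 4 + 5·(x - 1) - 9/2·(x - 1)² + 3/2·(x - 1)³.
With (x - 1) = 2/3: S(5/3) = 52/9.

5.7778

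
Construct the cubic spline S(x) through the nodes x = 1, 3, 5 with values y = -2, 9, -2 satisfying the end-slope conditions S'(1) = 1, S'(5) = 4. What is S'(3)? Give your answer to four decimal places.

Put σ_i = S'' at the i-th knot. Here h = (2, 2) and Δ = (11/2, -11/2), so the interior equations h_(i-1)·σ_(i-1) + 2(h_(i-1)+h_i)·σ_i + h_i·σ_(i+1) = 6(Δ_i − Δ_(i-1)) read
  2·σ_0 + 8·σ_1 + 2·σ_2 = 6(Δ_1 - Δ_0) = -66
Clamped end conditions give two more equations: 2h_0·σ_0 + h_0·σ_1 = 6(Δ_0 - S'(1)) = 27 and h_1·σ_1 + 2h_1·σ_2 = 6(S'(5) - Δ_1) = 57.
Solving: σ_0 = 63/4, σ_1 = -18, σ_2 = 93/4.
On [3, 5], S'(x) = b_1 + 2c_1·(x - 3) + 3d_1·(x - 3)² with b_1 = Δ_1 - h_1(2σ_1 + σ_2)/6 = -5/4, c_1 = σ_1/2 = -9, d_1 = (σ_2 - σ_1)/(6h_1) = 55/16. So S'(3) = -5/4.

-1.2500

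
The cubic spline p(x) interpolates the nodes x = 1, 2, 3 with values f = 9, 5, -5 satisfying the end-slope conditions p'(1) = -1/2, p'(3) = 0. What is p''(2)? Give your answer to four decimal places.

-18.5000

Write M_i for p''(x_i). With h_i = 1, 1 and divided differences Δ_i = -4, -10, the continuity of p' gives the tridiagonal system
  1·M_0 + 4·M_1 + 1·M_2 = 6(Δ_1 - Δ_0) = -36
Clamped end conditions give two more equations: 2h_0·M_0 + h_0·M_1 = 6(Δ_0 - p'(1)) = -21 and h_1·M_1 + 2h_1·M_2 = 6(p'(3) - Δ_1) = 60.
Solving the tridiagonal system: M_0 = -5/4, M_1 = -37/2, M_2 = 157/4.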